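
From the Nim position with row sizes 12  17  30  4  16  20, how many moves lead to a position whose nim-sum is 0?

1

Write each in binary and XOR column by column:
  01100  (12)
  10001  (17)
  11110  (30)
  00100  (4)
  10000  (16)
  10100  (20)
  -----
  00011  (3)
The overall nim-sum is X = 3. A row of size p has a winning move iff p XOR X < p (reduce it to p XOR X).
  12: 12 XOR 3 = 15 ≥ 12 — no move.
  17: 17 XOR 3 = 18 ≥ 17 — no move.
  30: 30 XOR 3 = 29 < 30 — winning move (to 29).
  4: 4 XOR 3 = 7 ≥ 4 — no move.
  16: 16 XOR 3 = 19 ≥ 16 — no move.
  20: 20 XOR 3 = 23 ≥ 20 — no move.
That gives 1 winning move.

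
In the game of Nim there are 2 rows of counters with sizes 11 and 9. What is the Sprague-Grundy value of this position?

Compute the nim-sum pairwise:
11 ^ 9 = 2

2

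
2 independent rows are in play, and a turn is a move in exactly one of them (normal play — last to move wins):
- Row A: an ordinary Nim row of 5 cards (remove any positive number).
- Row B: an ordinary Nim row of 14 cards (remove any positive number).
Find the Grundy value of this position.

Row A is a plain Nim row of size 5, so its Grundy value is 5.
Row B is a plain Nim row of size 14, so its Grundy value is 14.
The value of a disjunctive sum is the nim-sum of the parts.
Combined value = 5 XOR 14 = 11.

11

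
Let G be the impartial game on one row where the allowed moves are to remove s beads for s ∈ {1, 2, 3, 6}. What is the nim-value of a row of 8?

Compute g(0), g(1), … for moves {1, 2, 3, 6}:
k:     0  1  2  3  4  5  6  7  8
g(k):  0  1  2  3  0  1  2  3  0
So g(8) = 0.

0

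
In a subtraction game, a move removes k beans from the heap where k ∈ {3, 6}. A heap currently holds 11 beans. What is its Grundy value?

Build the Grundy sequence with g(k) = mex{g(k−s) : s ∈ {3, 6}, s ≤ k}:
k:     0  1  2  3  4  5  6  7  8  9 10 11
g(k):  0  0  0  1  1  1  2  2  2  0  0  0
So g(11) = 0.

0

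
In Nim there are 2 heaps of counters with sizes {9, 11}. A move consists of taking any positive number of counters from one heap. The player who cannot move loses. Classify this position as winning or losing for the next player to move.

Bitwise XOR of the heap sizes:
  1001  (9)
  1011  (11)
  ----
  0010  (2)
The nim-sum is 2 ≠ 0, so this is an N-position: the player to move can win.

Winning position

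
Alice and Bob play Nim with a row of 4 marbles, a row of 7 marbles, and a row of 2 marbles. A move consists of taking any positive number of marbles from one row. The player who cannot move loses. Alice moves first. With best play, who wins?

Alice wins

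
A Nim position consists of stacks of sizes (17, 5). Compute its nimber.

20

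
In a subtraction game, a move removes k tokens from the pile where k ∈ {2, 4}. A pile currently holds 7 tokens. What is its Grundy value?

Grundy values for subtraction set {2, 4}:
g(0) = mex{} = 0
g(1) = mex{} = 0
g(2) = mex{0} = 1
g(3) = mex{0} = 1
g(4) = mex{0,1} = 2
g(5) = mex{0,1} = 2
g(6) = mex{1,2} = 0
g(7) = mex{1,2} = 0
So g(7) = 0.

0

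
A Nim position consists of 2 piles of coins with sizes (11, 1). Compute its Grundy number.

Nim-sum: 11 ⊕ 1 = 10.

10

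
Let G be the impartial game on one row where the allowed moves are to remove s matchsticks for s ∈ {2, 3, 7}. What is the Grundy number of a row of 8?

Compute g(0), g(1), … for moves {2, 3, 7}:
k:     0  1  2  3  4  5  6  7  8
g(k):  0  0  1  1  2  0  0  1  1
So g(8) = 1.

1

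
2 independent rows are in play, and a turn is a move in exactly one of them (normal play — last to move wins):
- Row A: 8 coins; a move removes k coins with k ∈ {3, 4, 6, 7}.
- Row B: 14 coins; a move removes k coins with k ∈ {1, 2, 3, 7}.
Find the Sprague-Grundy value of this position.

0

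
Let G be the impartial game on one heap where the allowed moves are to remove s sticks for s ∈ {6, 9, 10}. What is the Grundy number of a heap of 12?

Build the Grundy sequence with g(k) = mex{g(k−s) : s ∈ {6, 9, 10}, s ≤ k}:
g(0) = mex{} = 0
g(1) = mex{} = 0
g(2) = mex{} = 0
g(3) = mex{} = 0
g(4) = mex{} = 0
g(5) = mex{} = 0
g(6) = mex{0} = 1
g(7) = mex{0} = 1
g(8) = mex{0} = 1
g(9) = mex{0} = 1
g(10) = mex{0} = 1
g(11) = mex{0} = 1
g(12) = mex{0,1} = 2
So g(12) = 2.

2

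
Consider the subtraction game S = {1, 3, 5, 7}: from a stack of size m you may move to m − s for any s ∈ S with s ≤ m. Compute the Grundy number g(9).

Build the Grundy sequence with g(k) = mex{g(k−s) : s ∈ {1, 3, 5, 7}, s ≤ k}:
k:     0  1  2  3  4  5  6  7  8  9
g(k):  0  1  0  1  0  1  0  1  0  1
So g(9) = 1.

1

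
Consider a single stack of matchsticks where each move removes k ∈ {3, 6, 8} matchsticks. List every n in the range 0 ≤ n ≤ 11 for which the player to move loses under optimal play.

0, 1, 2, 11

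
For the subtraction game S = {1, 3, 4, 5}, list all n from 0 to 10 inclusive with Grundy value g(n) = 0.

0, 2, 8, 10

Build the Grundy sequence with g(k) = mex{g(k−s) : s ∈ {1, 3, 4, 5}, s ≤ k}:
g(0) = mex{} = 0
g(1) = mex{0} = 1
g(2) = mex{1} = 0
g(3) = mex{0} = 1
g(4) = mex{0,1} = 2
g(5) = mex{0,1,2} = 3
g(6) = mex{0,1,3} = 2
g(7) = mex{0,1,2} = 3
g(8) = mex{1,2,3} = 0
g(9) = mex{0,2,3} = 1
g(10) = mex{1,2,3} = 0
The P-positions (g = 0) in 0..10 are 0, 2, 8, 10.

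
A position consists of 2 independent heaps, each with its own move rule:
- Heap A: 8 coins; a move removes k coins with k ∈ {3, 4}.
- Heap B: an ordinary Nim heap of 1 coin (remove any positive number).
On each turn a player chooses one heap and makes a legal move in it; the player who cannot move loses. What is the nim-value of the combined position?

For heap A, compute g(0), g(1), … with moves {3, 4}:
k:     0  1  2  3  4  5  6  7  8
g(k):  0  0  0  1  1  1  2  0  0
So g(8) = 0.
Heap B is a plain Nim heap of size 1, so its Grundy value is 1.
The value of a disjunctive sum is the nim-sum of the parts.
Combined value = 0 XOR 1 = 1.

1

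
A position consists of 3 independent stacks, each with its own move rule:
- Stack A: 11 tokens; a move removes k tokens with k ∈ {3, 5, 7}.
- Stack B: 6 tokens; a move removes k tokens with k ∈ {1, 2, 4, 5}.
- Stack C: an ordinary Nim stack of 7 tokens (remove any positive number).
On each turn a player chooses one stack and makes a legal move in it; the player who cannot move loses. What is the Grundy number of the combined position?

7

Grundy values for stack A (subtraction set {3, 5, 7}):
k:     0  1  2  3  4  5  6  7  8  9 10 11
g(k):  0  0  0  1  1  1  2  2  2  3  0  0
So g(11) = 0.
Build the Grundy sequence for stack B with g(k) = mex{g(k−s) : s ∈ {1, 2, 4, 5}, s ≤ k}:
k:     0  1  2  3  4  5  6
g(k):  0  1  2  0  1  2  0
So g(6) = 0.
Stack C is a plain Nim stack of size 7, so its Grundy value is 7.
The value of a disjunctive sum is the nim-sum of the parts.
Combined value = 0 XOR 0 XOR 7 = 7.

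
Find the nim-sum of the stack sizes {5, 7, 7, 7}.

2

Bitwise XOR of the heap sizes:
  101  (5)
  111  (7)
  111  (7)
  111  (7)
  ---
  010  (2)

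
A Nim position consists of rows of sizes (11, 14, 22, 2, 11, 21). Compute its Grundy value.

Bitwise XOR of the heap sizes:
  01011  (11)
  01110  (14)
  10110  (22)
  00010  (2)
  01011  (11)
  10101  (21)
  -----
  01111  (15)

15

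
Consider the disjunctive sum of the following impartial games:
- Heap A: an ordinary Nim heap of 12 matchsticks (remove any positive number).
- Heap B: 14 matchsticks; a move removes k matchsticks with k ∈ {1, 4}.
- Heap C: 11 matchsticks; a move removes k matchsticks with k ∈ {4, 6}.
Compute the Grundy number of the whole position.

Heap A is a plain Nim heap of size 12, so its Grundy value is 12.
Grundy values for heap B (subtraction set {1, 4}):
g(0) = mex{} = 0
g(1) = mex{0} = 1
g(2) = mex{1} = 0
g(3) = mex{0} = 1
g(4) = mex{0,1} = 2
g(5) = mex{1,2} = 0
g(6) = mex{0} = 1
g(7) = mex{1} = 0
g(8) = mex{0,2} = 1
g(9) = mex{0,1} = 2
g(10) = mex{1,2} = 0
g(11) = mex{0} = 1
g(12) = mex{1} = 0
g(13) = mex{0,2} = 1
g(14) = mex{0,1} = 2
So g(14) = 2.
For heap C, compute g(0), g(1), … with moves {4, 6}:
g(0) = mex{} = 0
g(1) = mex{} = 0
g(2) = mex{} = 0
g(3) = mex{} = 0
g(4) = mex{0} = 1
g(5) = mex{0} = 1
g(6) = mex{0} = 1
g(7) = mex{0} = 1
g(8) = mex{0,1} = 2
g(9) = mex{0,1} = 2
g(10) = mex{1} = 0
g(11) = mex{1} = 0
So g(11) = 0.
By the Sprague-Grundy theorem, the Grundy value of a sum of independent games is the XOR of the component values.
Combined value = 12 XOR 2 XOR 0 = 14.

14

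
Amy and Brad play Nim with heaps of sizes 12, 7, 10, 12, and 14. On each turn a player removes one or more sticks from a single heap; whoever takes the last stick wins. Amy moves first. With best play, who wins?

Amy wins

Compute the nim-sum pairwise:
12 ^ 7 = 11
11 ^ 10 = 1
1 ^ 12 = 13
13 ^ 14 = 3
The nim-sum is 3 ≠ 0, so this is an N-position: the player to move can win; Amy has a winning move.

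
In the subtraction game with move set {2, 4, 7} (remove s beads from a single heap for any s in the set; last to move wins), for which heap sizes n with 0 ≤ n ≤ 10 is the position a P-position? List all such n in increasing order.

0, 1, 6, 9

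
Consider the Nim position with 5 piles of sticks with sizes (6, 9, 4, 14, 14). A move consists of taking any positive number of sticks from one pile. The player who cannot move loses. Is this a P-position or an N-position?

Nim-sum: 6 ⊕ 9 ⊕ 4 ⊕ 14 ⊕ 14 = 11.
The nim-sum is 11 ≠ 0, so this is an N-position: the player to move can win.

N-position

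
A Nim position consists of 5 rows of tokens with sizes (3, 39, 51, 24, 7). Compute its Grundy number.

Nim-sum: 3 ^ 39 ^ 51 ^ 24 ^ 7 = 8.

8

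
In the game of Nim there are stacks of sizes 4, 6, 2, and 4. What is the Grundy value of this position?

4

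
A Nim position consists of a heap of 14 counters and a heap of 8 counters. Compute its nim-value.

Compute the nim-sum pairwise:
14 XOR 8 = 6

6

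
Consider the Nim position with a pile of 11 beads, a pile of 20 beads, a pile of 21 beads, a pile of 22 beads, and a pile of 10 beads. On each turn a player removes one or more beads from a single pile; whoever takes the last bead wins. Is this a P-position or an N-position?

Nim-sum: 11 XOR 20 XOR 21 XOR 22 XOR 10 = 22.
The nim-sum is 22 ≠ 0, so this is an N-position: the player to move can win.

N-position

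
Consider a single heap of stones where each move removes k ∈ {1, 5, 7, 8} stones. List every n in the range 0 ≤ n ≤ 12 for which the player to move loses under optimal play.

0, 2, 4, 6

Grundy values for subtraction set {1, 5, 7, 8}:
k:     0  1  2  3  4  5  6  7  8  9 10 11 12
g(k):  0  1  0  1  0  1  0  1  2  3  2  3  2
The P-positions (g = 0) in 0..12 are 0, 2, 4, 6.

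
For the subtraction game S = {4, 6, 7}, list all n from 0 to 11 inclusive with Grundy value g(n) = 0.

0, 1, 2, 3, 11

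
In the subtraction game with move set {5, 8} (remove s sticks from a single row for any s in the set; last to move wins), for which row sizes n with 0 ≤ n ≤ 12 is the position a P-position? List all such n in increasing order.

0, 1, 2, 3, 4

Build the Grundy sequence with g(k) = mex{g(k−s) : s ∈ {5, 8}, s ≤ k}:
k:     0  1  2  3  4  5  6  7  8  9 10 11 12
g(k):  0  0  0  0  0  1  1  1  1  1  2  2  2
The P-positions (g = 0) in 0..12 are 0, 1, 2, 3, 4.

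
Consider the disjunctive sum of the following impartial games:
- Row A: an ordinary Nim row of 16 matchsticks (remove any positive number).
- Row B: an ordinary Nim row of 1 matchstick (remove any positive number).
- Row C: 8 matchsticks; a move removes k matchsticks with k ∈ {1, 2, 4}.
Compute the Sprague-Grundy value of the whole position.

Row A is a plain Nim row of size 16, so its Grundy value is 16.
Row B is a plain Nim row of size 1, so its Grundy value is 1.
Grundy values for row C (subtraction set {1, 2, 4}):
k:     0  1  2  3  4  5  6  7  8
g(k):  0  1  2  0  1  2  0  1  2
So g(8) = 2.
By the Sprague-Grundy theorem, the Grundy value of a sum of independent games is the XOR of the component values.
Combined value = 16 ⊕ 1 ⊕ 2 = 19.

19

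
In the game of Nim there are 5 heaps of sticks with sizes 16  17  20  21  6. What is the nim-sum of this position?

6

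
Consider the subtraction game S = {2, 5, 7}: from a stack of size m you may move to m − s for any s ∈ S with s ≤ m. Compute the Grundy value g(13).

0

Grundy values for subtraction set {2, 5, 7}:
g(0) = mex{} = 0
g(1) = mex{} = 0
g(2) = mex{0} = 1
g(3) = mex{0} = 1
g(4) = mex{1} = 0
g(5) = mex{0,1} = 2
g(6) = mex{0} = 1
g(7) = mex{0,1,2} = 3
g(8) = mex{0,1} = 2
g(9) = mex{0,1,3} = 2
g(10) = mex{1,2} = 0
g(11) = mex{0,1,2} = 3
g(12) = mex{0,2,3} = 1
g(13) = mex{1,2,3} = 0
So g(13) = 0.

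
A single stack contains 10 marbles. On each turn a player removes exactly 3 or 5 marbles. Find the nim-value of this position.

Compute g(0), g(1), … for moves {3, 5}:
g(0) = mex{} = 0
g(1) = mex{} = 0
g(2) = mex{} = 0
g(3) = mex{0} = 1
g(4) = mex{0} = 1
g(5) = mex{0} = 1
g(6) = mex{0,1} = 2
g(7) = mex{0,1} = 2
g(8) = mex{1} = 0
g(9) = mex{1,2} = 0
g(10) = mex{1,2} = 0
So g(10) = 0.

0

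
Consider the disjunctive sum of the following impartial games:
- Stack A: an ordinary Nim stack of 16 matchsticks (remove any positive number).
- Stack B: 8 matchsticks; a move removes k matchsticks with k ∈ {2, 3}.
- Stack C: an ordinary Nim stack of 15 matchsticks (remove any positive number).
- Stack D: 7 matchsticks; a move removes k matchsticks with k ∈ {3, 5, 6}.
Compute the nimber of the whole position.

28

Stack A is a plain Nim stack of size 16, so its Grundy value is 16.
For stack B, compute g(0), g(1), … with moves {2, 3}:
g(0) = mex{} = 0
g(1) = mex{} = 0
g(2) = mex{0} = 1
g(3) = mex{0} = 1
g(4) = mex{0,1} = 2
g(5) = mex{1} = 0
g(6) = mex{1,2} = 0
g(7) = mex{0,2} = 1
g(8) = mex{0} = 1
So g(8) = 1.
Stack C is a plain Nim stack of size 15, so its Grundy value is 15.
For stack D, compute g(0), g(1), … with moves {3, 5, 6}:
k:     0  1  2  3  4  5  6  7
g(k):  0  0  0  1  1  1  2  2
So g(7) = 2.
The value of a disjunctive sum is the nim-sum of the parts.
Combined value = 16 XOR 1 XOR 15 XOR 2 = 28.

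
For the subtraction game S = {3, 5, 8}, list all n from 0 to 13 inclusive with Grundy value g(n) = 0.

0, 1, 2, 11, 12, 13

Grundy values for subtraction set {3, 5, 8}:
g(0) = mex{} = 0
g(1) = mex{} = 0
g(2) = mex{} = 0
g(3) = mex{0} = 1
g(4) = mex{0} = 1
g(5) = mex{0} = 1
g(6) = mex{0,1} = 2
g(7) = mex{0,1} = 2
g(8) = mex{0,1} = 2
g(9) = mex{0,1,2} = 3
g(10) = mex{0,1,2} = 3
g(11) = mex{1,2} = 0
g(12) = mex{1,2,3} = 0
g(13) = mex{1,2,3} = 0
The P-positions (g = 0) in 0..13 are 0, 1, 2, 11, 12, 13.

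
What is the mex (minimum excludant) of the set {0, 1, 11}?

2

The values 0, 1 are all present; 2 is the first non-negative integer missing from the set.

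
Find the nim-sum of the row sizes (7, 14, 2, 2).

9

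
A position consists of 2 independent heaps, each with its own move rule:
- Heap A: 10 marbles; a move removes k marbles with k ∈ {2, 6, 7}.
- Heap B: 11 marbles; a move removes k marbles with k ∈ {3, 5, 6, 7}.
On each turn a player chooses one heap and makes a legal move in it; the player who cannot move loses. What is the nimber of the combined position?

For heap A, compute g(0), g(1), … with moves {2, 6, 7}:
k:     0  1  2  3  4  5  6  7  8  9 10
g(k):  0  0  1  1  0  0  1  1  2  0  3
So g(10) = 3.
Grundy values for heap B (subtraction set {3, 5, 6, 7}):
k:     0  1  2  3  4  5  6  7  8  9 10 11
g(k):  0  0  0  1  1  1  2  2  2  3  0  0
So g(11) = 0.
The value of a disjunctive sum is the nim-sum of the parts.
Combined value = 3 ⊕ 0 = 3.

3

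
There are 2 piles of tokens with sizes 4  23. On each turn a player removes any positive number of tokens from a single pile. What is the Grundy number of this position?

Write each in binary and XOR column by column:
  00100  (4)
  10111  (23)
  -----
  10011  (19)

19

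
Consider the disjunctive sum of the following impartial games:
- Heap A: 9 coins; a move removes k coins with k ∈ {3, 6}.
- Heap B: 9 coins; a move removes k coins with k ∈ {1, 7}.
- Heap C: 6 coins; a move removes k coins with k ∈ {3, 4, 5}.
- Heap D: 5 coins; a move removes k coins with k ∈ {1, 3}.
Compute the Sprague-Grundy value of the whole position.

For heap A, compute g(0), g(1), … with moves {3, 6}:
g(0) = mex{} = 0
g(1) = mex{} = 0
g(2) = mex{} = 0
g(3) = mex{0} = 1
g(4) = mex{0} = 1
g(5) = mex{0} = 1
g(6) = mex{0,1} = 2
g(7) = mex{0,1} = 2
g(8) = mex{0,1} = 2
g(9) = mex{1,2} = 0
So g(9) = 0.
Build the Grundy sequence for heap B with g(k) = mex{g(k−s) : s ∈ {1, 7}, s ≤ k}:
g(0) = mex{} = 0
g(1) = mex{0} = 1
g(2) = mex{1} = 0
g(3) = mex{0} = 1
g(4) = mex{1} = 0
g(5) = mex{0} = 1
g(6) = mex{1} = 0
g(7) = mex{0} = 1
g(8) = mex{1} = 0
g(9) = mex{0} = 1
So g(9) = 1.
Grundy values for heap C (subtraction set {3, 4, 5}):
g(0) = mex{} = 0
g(1) = mex{} = 0
g(2) = mex{} = 0
g(3) = mex{0} = 1
g(4) = mex{0} = 1
g(5) = mex{0} = 1
g(6) = mex{0,1} = 2
So g(6) = 2.
Grundy values for heap D (subtraction set {1, 3}):
g(0) = mex{} = 0
g(1) = mex{0} = 1
g(2) = mex{1} = 0
g(3) = mex{0} = 1
g(4) = mex{1} = 0
g(5) = mex{0} = 1
So g(5) = 1.
By the Sprague-Grundy theorem, the Grundy value of a sum of independent games is the XOR of the component values.
Combined value = 0 XOR 1 XOR 2 XOR 1 = 2.

2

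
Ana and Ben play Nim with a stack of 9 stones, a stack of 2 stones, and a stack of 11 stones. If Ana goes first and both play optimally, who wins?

Ben wins

Bitwise XOR of the heap sizes:
  1001  (9)
  0010  (2)
  1011  (11)
  ----
  0000  (0)
The nim-sum is 0, so this is a P-position: the player to move is in a losing position under optimal play; Ana is about to move from it and so loses — Ben wins.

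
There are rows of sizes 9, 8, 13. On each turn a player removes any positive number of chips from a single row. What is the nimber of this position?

Compute the nim-sum pairwise:
9 XOR 8 = 1
1 XOR 13 = 12

12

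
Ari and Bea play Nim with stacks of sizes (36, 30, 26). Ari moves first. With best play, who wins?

Nim-sum: 36 ⊕ 30 ⊕ 26 = 32.
The nim-sum is 32 ≠ 0, so this is an N-position: the player to move can win; Ari has a winning move.

Ari wins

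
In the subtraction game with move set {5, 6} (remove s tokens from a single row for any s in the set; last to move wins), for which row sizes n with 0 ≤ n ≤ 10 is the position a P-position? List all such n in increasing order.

0, 1, 2, 3, 4

Build the Grundy sequence with g(k) = mex{g(k−s) : s ∈ {5, 6}, s ≤ k}:
g(0) = mex{} = 0
g(1) = mex{} = 0
g(2) = mex{} = 0
g(3) = mex{} = 0
g(4) = mex{} = 0
g(5) = mex{0} = 1
g(6) = mex{0} = 1
g(7) = mex{0} = 1
g(8) = mex{0} = 1
g(9) = mex{0} = 1
g(10) = mex{0,1} = 2
The P-positions (g = 0) in 0..10 are 0, 1, 2, 3, 4.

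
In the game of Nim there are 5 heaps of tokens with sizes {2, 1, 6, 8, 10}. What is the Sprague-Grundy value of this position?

Nim-sum: 2 ⊕ 1 ⊕ 6 ⊕ 8 ⊕ 10 = 7.

7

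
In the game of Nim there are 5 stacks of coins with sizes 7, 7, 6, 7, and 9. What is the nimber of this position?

8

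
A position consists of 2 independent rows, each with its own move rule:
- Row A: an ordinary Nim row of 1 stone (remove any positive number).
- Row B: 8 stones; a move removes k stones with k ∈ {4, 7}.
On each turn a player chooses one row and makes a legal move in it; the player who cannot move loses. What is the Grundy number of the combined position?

3

Row A is a plain Nim row of size 1, so its Grundy value is 1.
For row B, compute g(0), g(1), … with moves {4, 7}:
k:     0  1  2  3  4  5  6  7  8
g(k):  0  0  0  0  1  1  1  1  2
So g(8) = 2.
The value of a disjunctive sum is the nim-sum of the parts.
Combined value = 1 XOR 2 = 3.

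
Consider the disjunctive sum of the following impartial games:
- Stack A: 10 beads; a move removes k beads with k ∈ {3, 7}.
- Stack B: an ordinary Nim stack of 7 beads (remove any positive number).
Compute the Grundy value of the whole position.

7

Build the Grundy sequence for stack A with g(k) = mex{g(k−s) : s ∈ {3, 7}, s ≤ k}:
g(0) = mex{} = 0
g(1) = mex{} = 0
g(2) = mex{} = 0
g(3) = mex{0} = 1
g(4) = mex{0} = 1
g(5) = mex{0} = 1
g(6) = mex{1} = 0
g(7) = mex{0,1} = 2
g(8) = mex{0,1} = 2
g(9) = mex{0} = 1
g(10) = mex{1,2} = 0
So g(10) = 0.
Stack B is a plain Nim stack of size 7, so its Grundy value is 7.
By the Sprague-Grundy theorem, the Grundy value of a sum of independent games is the XOR of the component values.
Combined value = 0 ⊕ 7 = 7.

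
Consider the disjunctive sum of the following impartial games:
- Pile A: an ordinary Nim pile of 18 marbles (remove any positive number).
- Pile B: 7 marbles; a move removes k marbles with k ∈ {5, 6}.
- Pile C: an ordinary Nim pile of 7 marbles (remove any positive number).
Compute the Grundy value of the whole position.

Pile A is a plain Nim pile of size 18, so its Grundy value is 18.
Build the Grundy sequence for pile B with g(k) = mex{g(k−s) : s ∈ {5, 6}, s ≤ k}:
g(0) = mex{} = 0
g(1) = mex{} = 0
g(2) = mex{} = 0
g(3) = mex{} = 0
g(4) = mex{} = 0
g(5) = mex{0} = 1
g(6) = mex{0} = 1
g(7) = mex{0} = 1
So g(7) = 1.
Pile C is a plain Nim pile of size 7, so its Grundy value is 7.
By the Sprague-Grundy theorem, the Grundy value of a sum of independent games is the XOR of the component values.
Combined value = 18 ⊕ 1 ⊕ 7 = 20.

20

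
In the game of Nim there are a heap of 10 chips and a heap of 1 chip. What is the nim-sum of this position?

Nim-sum: 10 ^ 1 = 11.

11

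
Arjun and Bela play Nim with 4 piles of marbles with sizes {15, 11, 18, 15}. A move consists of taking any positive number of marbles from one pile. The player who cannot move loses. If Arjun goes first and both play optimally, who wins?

Compute the nim-sum pairwise:
15 ^ 11 = 4
4 ^ 18 = 22
22 ^ 15 = 25
The nim-sum is 25 ≠ 0, so this is an N-position: the player to move can win; Arjun has a winning move.

Arjun wins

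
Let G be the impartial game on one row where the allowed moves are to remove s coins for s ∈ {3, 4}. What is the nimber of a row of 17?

Grundy values for subtraction set {3, 4}:
k:     0  1  2  3  4  5  6  7  8  9 10 11 12 13 14 15 16 17
g(k):  0  0  0  1  1  1  2  0  0  0  1  1  1  2  0  0  0  1
So g(17) = 1.

1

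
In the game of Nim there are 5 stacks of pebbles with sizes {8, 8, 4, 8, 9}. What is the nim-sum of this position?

5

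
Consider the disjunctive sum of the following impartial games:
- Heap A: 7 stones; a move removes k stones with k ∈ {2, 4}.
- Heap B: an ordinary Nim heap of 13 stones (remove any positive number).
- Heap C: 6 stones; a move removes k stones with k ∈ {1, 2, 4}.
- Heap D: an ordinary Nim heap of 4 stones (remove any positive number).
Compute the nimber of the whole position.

9

For heap A, compute g(0), g(1), … with moves {2, 4}:
g(0) = mex{} = 0
g(1) = mex{} = 0
g(2) = mex{0} = 1
g(3) = mex{0} = 1
g(4) = mex{0,1} = 2
g(5) = mex{0,1} = 2
g(6) = mex{1,2} = 0
g(7) = mex{1,2} = 0
So g(7) = 0.
Heap B is a plain Nim heap of size 13, so its Grundy value is 13.
Grundy values for heap C (subtraction set {1, 2, 4}):
k:     0  1  2  3  4  5  6
g(k):  0  1  2  0  1  2  0
So g(6) = 0.
Heap D is a plain Nim heap of size 4, so its Grundy value is 4.
By the Sprague-Grundy theorem, the Grundy value of a sum of independent games is the XOR of the component values.
Combined value = 0 XOR 13 XOR 0 XOR 4 = 9.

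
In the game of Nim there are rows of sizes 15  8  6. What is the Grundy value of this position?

Compute the nim-sum pairwise:
15 ^ 8 = 7
7 ^ 6 = 1

1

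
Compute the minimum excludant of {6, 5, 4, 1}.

0

0 is not in the set, so the mex is 0.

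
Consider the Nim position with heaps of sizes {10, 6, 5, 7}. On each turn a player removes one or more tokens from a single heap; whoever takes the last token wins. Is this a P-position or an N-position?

Nim-sum: 10 XOR 6 XOR 5 XOR 7 = 14.
The nim-sum is 14 ≠ 0, so this is an N-position: the player to move can win.

N-position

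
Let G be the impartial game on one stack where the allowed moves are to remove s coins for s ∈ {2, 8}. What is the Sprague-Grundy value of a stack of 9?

Grundy values for subtraction set {2, 8}:
g(0) = mex{} = 0
g(1) = mex{} = 0
g(2) = mex{0} = 1
g(3) = mex{0} = 1
g(4) = mex{1} = 0
g(5) = mex{1} = 0
g(6) = mex{0} = 1
g(7) = mex{0} = 1
g(8) = mex{0,1} = 2
g(9) = mex{0,1} = 2
So g(9) = 2.

2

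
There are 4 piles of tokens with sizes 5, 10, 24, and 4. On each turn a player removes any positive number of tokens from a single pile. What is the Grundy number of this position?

19

Write each in binary and XOR column by column:
  00101  (5)
  01010  (10)
  11000  (24)
  00100  (4)
  -----
  10011  (19)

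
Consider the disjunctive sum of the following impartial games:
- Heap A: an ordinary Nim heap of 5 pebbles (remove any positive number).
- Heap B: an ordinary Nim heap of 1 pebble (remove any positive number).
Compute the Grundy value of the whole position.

Heap A is a plain Nim heap of size 5, so its Grundy value is 5.
Heap B is a plain Nim heap of size 1, so its Grundy value is 1.
The value of a disjunctive sum is the nim-sum of the parts.
Combined value = 5 XOR 1 = 4.

4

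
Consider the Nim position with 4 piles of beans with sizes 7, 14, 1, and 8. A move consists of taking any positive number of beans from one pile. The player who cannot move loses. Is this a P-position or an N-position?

Write each in binary and XOR column by column:
  0111  (7)
  1110  (14)
  0001  (1)
  1000  (8)
  ----
  0000  (0)
The nim-sum is 0, so this is a P-position: the player to move is in a losing position under optimal play.

P-position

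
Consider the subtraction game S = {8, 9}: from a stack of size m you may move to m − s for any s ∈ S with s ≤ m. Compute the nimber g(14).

1

Build the Grundy sequence with g(k) = mex{g(k−s) : s ∈ {8, 9}, s ≤ k}:
g(0) = mex{} = 0
g(1) = mex{} = 0
g(2) = mex{} = 0
g(3) = mex{} = 0
g(4) = mex{} = 0
g(5) = mex{} = 0
g(6) = mex{} = 0
g(7) = mex{} = 0
g(8) = mex{0} = 1
g(9) = mex{0} = 1
g(10) = mex{0} = 1
g(11) = mex{0} = 1
g(12) = mex{0} = 1
g(13) = mex{0} = 1
g(14) = mex{0} = 1
So g(14) = 1.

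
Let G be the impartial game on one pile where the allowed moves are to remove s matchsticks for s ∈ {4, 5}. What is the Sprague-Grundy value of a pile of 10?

Build the Grundy sequence with g(k) = mex{g(k−s) : s ∈ {4, 5}, s ≤ k}:
g(0) = mex{} = 0
g(1) = mex{} = 0
g(2) = mex{} = 0
g(3) = mex{} = 0
g(4) = mex{0} = 1
g(5) = mex{0} = 1
g(6) = mex{0} = 1
g(7) = mex{0} = 1
g(8) = mex{0,1} = 2
g(9) = mex{1} = 0
g(10) = mex{1} = 0
So g(10) = 0.

0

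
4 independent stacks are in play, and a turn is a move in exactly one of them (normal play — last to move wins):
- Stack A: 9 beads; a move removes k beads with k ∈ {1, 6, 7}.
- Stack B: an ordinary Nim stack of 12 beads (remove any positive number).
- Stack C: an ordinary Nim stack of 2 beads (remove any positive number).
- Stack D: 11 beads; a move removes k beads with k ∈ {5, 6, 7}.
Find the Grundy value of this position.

Grundy values for stack A (subtraction set {1, 6, 7}):
g(0) = mex{} = 0
g(1) = mex{0} = 1
g(2) = mex{1} = 0
g(3) = mex{0} = 1
g(4) = mex{1} = 0
g(5) = mex{0} = 1
g(6) = mex{0,1} = 2
g(7) = mex{0,1,2} = 3
g(8) = mex{0,1,3} = 2
g(9) = mex{0,1,2} = 3
So g(9) = 3.
Stack B is a plain Nim stack of size 12, so its Grundy value is 12.
Stack C is a plain Nim stack of size 2, so its Grundy value is 2.
Grundy values for stack D (subtraction set {5, 6, 7}):
g(0) = mex{} = 0
g(1) = mex{} = 0
g(2) = mex{} = 0
g(3) = mex{} = 0
g(4) = mex{} = 0
g(5) = mex{0} = 1
g(6) = mex{0} = 1
g(7) = mex{0} = 1
g(8) = mex{0} = 1
g(9) = mex{0} = 1
g(10) = mex{0,1} = 2
g(11) = mex{0,1} = 2
So g(11) = 2.
The value of a disjunctive sum is the nim-sum of the parts.
Combined value = 3 XOR 12 XOR 2 XOR 2 = 15.

15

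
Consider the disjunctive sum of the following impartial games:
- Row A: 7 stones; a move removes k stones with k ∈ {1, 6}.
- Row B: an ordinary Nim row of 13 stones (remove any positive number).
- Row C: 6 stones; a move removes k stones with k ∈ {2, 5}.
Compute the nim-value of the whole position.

For row A, compute g(0), g(1), … with moves {1, 6}:
k:     0  1  2  3  4  5  6  7
g(k):  0  1  0  1  0  1  2  0
So g(7) = 0.
Row B is a plain Nim row of size 13, so its Grundy value is 13.
For row C, compute g(0), g(1), … with moves {2, 5}:
k:     0  1  2  3  4  5  6
g(k):  0  0  1  1  0  2  1
So g(6) = 1.
By the Sprague-Grundy theorem, the Grundy value of a sum of independent games is the XOR of the component values.
Combined value = 0 XOR 13 XOR 1 = 12.

12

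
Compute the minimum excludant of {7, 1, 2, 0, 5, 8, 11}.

The values 0, 1, 2 are all present; 3 is the first non-negative integer missing from the set.

3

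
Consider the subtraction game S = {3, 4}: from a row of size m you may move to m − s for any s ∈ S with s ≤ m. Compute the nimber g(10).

1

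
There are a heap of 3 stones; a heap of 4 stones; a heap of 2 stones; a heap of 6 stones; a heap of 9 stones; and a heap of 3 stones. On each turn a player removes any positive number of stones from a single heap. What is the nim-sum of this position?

9

Compute the nim-sum pairwise:
3 ^ 4 = 7
7 ^ 2 = 5
5 ^ 6 = 3
3 ^ 9 = 10
10 ^ 3 = 9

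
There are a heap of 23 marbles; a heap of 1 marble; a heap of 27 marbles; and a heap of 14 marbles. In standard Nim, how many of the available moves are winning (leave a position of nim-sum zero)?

3

Nim-sum: 23 ^ 1 ^ 27 ^ 14 = 3.
The overall nim-sum is X = 3. A heap of size p has a winning move iff p XOR X < p (reduce it to p XOR X).
  23: 23 XOR 3 = 20 < 23 — winning move (to 20).
  1: 1 XOR 3 = 2 ≥ 1 — no move.
  27: 27 XOR 3 = 24 < 27 — winning move (to 24).
  14: 14 XOR 3 = 13 < 14 — winning move (to 13).
That gives 3 winning moves.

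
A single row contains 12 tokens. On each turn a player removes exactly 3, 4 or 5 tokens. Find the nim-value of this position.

1

Build the Grundy sequence with g(k) = mex{g(k−s) : s ∈ {3, 4, 5}, s ≤ k}:
g(0) = mex{} = 0
g(1) = mex{} = 0
g(2) = mex{} = 0
g(3) = mex{0} = 1
g(4) = mex{0} = 1
g(5) = mex{0} = 1
g(6) = mex{0,1} = 2
g(7) = mex{0,1} = 2
g(8) = mex{1} = 0
g(9) = mex{1,2} = 0
g(10) = mex{1,2} = 0
g(11) = mex{0,2} = 1
g(12) = mex{0,2} = 1
So g(12) = 1.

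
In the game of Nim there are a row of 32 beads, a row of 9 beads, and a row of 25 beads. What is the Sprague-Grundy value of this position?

Write each in binary and XOR column by column:
  100000  (32)
  001001  (9)
  011001  (25)
  ------
  110000  (48)

48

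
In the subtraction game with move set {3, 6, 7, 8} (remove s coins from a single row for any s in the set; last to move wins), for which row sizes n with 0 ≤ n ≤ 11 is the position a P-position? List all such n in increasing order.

Build the Grundy sequence with g(k) = mex{g(k−s) : s ∈ {3, 6, 7, 8}, s ≤ k}:
k:     0  1  2  3  4  5  6  7  8  9 10 11
g(k):  0  0  0  1  1  1  2  2  2  3  3  0
The P-positions (g = 0) in 0..11 are 0, 1, 2, 11.

0, 1, 2, 11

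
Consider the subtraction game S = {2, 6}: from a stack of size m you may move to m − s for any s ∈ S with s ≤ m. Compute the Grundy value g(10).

1

Build the Grundy sequence with g(k) = mex{g(k−s) : s ∈ {2, 6}, s ≤ k}:
k:     0  1  2  3  4  5  6  7  8  9 10
g(k):  0  0  1  1  0  0  1  1  0  0  1
So g(10) = 1.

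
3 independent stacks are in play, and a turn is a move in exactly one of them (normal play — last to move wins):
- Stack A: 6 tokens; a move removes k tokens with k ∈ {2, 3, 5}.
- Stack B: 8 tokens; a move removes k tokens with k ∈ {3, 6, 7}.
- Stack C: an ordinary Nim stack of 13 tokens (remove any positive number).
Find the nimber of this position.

12

For stack A, compute g(0), g(1), … with moves {2, 3, 5}:
k:     0  1  2  3  4  5  6
g(k):  0  0  1  1  2  2  3
So g(6) = 3.
Build the Grundy sequence for stack B with g(k) = mex{g(k−s) : s ∈ {3, 6, 7}, s ≤ k}:
k:     0  1  2  3  4  5  6  7  8
g(k):  0  0  0  1  1  1  2  2  2
So g(8) = 2.
Stack C is a plain Nim stack of size 13, so its Grundy value is 13.
By the Sprague-Grundy theorem, the Grundy value of a sum of independent games is the XOR of the component values.
Combined value = 3 ⊕ 2 ⊕ 13 = 12.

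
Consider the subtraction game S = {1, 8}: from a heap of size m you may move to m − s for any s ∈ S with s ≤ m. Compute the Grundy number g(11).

0

Build the Grundy sequence with g(k) = mex{g(k−s) : s ∈ {1, 8}, s ≤ k}:
k:     0  1  2  3  4  5  6  7  8  9 10 11
g(k):  0  1  0  1  0  1  0  1  2  0  1  0
So g(11) = 0.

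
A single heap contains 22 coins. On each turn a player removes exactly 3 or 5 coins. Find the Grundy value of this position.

Grundy values for subtraction set {3, 5}:
k:     0  1  2  3  4  5  6  7  8  9 10 11 12 13 14 15 16 17 18 19 20 21 22
g(k):  0  0  0  1  1  1  2  2  0  0  0  1  1  1  2  2  0  0  0  1  1  1  2
So g(22) = 2.

2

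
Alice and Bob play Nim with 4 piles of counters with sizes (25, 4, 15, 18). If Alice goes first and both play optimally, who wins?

Nim-sum: 25 ⊕ 4 ⊕ 15 ⊕ 18 = 0.
The nim-sum is 0, so this is a P-position: the player to move is in a losing position under optimal play; Alice is about to move from it and so loses — Bob wins.

Bob wins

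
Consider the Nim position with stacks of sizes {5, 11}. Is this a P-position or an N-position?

N-position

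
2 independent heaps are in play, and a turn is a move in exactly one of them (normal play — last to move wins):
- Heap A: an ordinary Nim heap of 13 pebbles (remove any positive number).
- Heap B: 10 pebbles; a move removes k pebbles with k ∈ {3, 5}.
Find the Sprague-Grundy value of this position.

Heap A is a plain Nim heap of size 13, so its Grundy value is 13.
Build the Grundy sequence for heap B with g(k) = mex{g(k−s) : s ∈ {3, 5}, s ≤ k}:
k:     0  1  2  3  4  5  6  7  8  9 10
g(k):  0  0  0  1  1  1  2  2  0  0  0
So g(10) = 0.
The value of a disjunctive sum is the nim-sum of the parts.
Combined value = 13 XOR 0 = 13.

13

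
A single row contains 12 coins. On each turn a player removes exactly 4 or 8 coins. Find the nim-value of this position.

0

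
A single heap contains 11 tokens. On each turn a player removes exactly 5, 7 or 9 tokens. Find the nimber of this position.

Build the Grundy sequence with g(k) = mex{g(k−s) : s ∈ {5, 7, 9}, s ≤ k}:
k:     0  1  2  3  4  5  6  7  8  9 10 11
g(k):  0  0  0  0  0  1  1  1  1  1  2  2
So g(11) = 2.

2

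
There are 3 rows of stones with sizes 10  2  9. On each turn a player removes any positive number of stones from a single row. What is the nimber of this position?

1

Write each in binary and XOR column by column:
  1010  (10)
  0010  (2)
  1001  (9)
  ----
  0001  (1)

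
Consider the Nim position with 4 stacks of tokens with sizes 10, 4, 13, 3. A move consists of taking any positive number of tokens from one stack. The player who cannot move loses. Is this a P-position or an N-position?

P-position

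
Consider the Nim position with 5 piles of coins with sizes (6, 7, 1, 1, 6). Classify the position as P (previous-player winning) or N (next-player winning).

N-position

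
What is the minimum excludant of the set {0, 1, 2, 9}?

3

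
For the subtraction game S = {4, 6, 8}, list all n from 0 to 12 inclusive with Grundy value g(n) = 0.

Grundy values for subtraction set {4, 6, 8}:
k:     0  1  2  3  4  5  6  7  8  9 10 11 12
g(k):  0  0  0  0  1  1  1  1  2  2  2  2  0
The P-positions (g = 0) in 0..12 are 0, 1, 2, 3, 12.

0, 1, 2, 3, 12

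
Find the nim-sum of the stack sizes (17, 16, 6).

Write each in binary and XOR column by column:
  10001  (17)
  10000  (16)
  00110  (6)
  -----
  00111  (7)

7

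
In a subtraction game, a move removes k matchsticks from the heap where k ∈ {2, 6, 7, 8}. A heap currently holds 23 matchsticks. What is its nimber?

Compute g(0), g(1), … for moves {2, 6, 7, 8}:
k:     0  1  2  3  4  5  6  7  8  9 10 11 12 13 14 15 16 17 18 19 20 21 22 23
g(k):  0  0  1  1  0  0  1  1  2  2  3  3  2  2  0  0  1  1  0  0  1  1  2  2
So g(23) = 2.

2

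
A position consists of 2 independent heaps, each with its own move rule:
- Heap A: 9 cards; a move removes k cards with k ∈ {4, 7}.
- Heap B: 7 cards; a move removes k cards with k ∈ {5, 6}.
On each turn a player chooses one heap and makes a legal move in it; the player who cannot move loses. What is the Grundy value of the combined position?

3

Build the Grundy sequence for heap A with g(k) = mex{g(k−s) : s ∈ {4, 7}, s ≤ k}:
g(0) = mex{} = 0
g(1) = mex{} = 0
g(2) = mex{} = 0
g(3) = mex{} = 0
g(4) = mex{0} = 1
g(5) = mex{0} = 1
g(6) = mex{0} = 1
g(7) = mex{0} = 1
g(8) = mex{0,1} = 2
g(9) = mex{0,1} = 2
So g(9) = 2.
Grundy values for heap B (subtraction set {5, 6}):
k:     0  1  2  3  4  5  6  7
g(k):  0  0  0  0  0  1  1  1
So g(7) = 1.
By the Sprague-Grundy theorem, the Grundy value of a sum of independent games is the XOR of the component values.
Combined value = 2 XOR 1 = 3.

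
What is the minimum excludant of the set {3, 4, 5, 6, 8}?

0 is not in the set, so the mex is 0.

0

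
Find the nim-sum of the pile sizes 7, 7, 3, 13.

14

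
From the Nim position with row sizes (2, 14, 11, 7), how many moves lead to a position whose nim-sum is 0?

0

Compute the nim-sum pairwise:
2 ^ 14 = 12
12 ^ 11 = 7
7 ^ 7 = 0
The nim-sum is already 0, so every move leaves a nonzero nim-sum — there are no winning moves.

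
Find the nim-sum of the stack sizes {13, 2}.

In binary:
  1101  (13)
  0010  (2)
  ----
  1111  (15)

15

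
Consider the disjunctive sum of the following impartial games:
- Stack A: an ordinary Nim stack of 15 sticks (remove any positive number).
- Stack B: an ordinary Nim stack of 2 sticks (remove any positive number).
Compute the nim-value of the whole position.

13

Stack A is a plain Nim stack of size 15, so its Grundy value is 15.
Stack B is a plain Nim stack of size 2, so its Grundy value is 2.
The value of a disjunctive sum is the nim-sum of the parts.
Combined value = 15 ⊕ 2 = 13.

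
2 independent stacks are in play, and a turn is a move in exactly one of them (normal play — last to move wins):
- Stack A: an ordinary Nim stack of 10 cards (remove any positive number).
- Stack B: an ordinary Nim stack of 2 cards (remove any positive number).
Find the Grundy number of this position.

Stack A is a plain Nim stack of size 10, so its Grundy value is 10.
Stack B is a plain Nim stack of size 2, so its Grundy value is 2.
The value of a disjunctive sum is the nim-sum of the parts.
Combined value = 10 ⊕ 2 = 8.

8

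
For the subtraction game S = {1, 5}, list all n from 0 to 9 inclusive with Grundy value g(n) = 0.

0, 2, 4, 6, 8

Grundy values for subtraction set {1, 5}:
g(0) = mex{} = 0
g(1) = mex{0} = 1
g(2) = mex{1} = 0
g(3) = mex{0} = 1
g(4) = mex{1} = 0
g(5) = mex{0} = 1
g(6) = mex{1} = 0
g(7) = mex{0} = 1
g(8) = mex{1} = 0
g(9) = mex{0} = 1
The P-positions (g = 0) in 0..9 are 0, 2, 4, 6, 8.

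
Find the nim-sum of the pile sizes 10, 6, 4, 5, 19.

30

In binary:
  01010  (10)
  00110  (6)
  00100  (4)
  00101  (5)
  10011  (19)
  -----
  11110  (30)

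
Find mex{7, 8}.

0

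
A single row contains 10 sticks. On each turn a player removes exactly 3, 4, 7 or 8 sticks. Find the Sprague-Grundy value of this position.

Build the Grundy sequence with g(k) = mex{g(k−s) : s ∈ {3, 4, 7, 8}, s ≤ k}:
g(0) = mex{} = 0
g(1) = mex{} = 0
g(2) = mex{} = 0
g(3) = mex{0} = 1
g(4) = mex{0} = 1
g(5) = mex{0} = 1
g(6) = mex{0,1} = 2
g(7) = mex{0,1} = 2
g(8) = mex{0,1} = 2
g(9) = mex{0,1,2} = 3
g(10) = mex{0,1,2} = 3
So g(10) = 3.

3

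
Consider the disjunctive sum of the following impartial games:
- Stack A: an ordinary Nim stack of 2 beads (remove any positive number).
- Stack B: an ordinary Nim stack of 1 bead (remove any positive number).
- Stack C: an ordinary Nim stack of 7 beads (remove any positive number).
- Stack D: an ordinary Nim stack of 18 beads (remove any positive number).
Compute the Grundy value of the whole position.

22

Stack A is a plain Nim stack of size 2, so its Grundy value is 2.
Stack B is a plain Nim stack of size 1, so its Grundy value is 1.
Stack C is a plain Nim stack of size 7, so its Grundy value is 7.
Stack D is a plain Nim stack of size 18, so its Grundy value is 18.
By the Sprague-Grundy theorem, the Grundy value of a sum of independent games is the XOR of the component values.
Combined value = 2 XOR 1 XOR 7 XOR 18 = 22.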